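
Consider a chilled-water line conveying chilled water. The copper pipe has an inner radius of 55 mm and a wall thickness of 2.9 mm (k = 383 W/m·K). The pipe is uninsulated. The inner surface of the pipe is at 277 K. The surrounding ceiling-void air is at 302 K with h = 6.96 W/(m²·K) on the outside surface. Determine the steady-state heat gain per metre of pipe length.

q′ ≈ 63.3 W/m

Per-layer cylindrical resistances, series-summed:
R_copper pipe wall = ln(57.9/55)/(2π×383×1) = 2.135×10^-5 K/W
R_outer film = 1/(h_o·2πr_oL) = 1/(6.96×2π×0.0579×1) = 0.3949 K/W
R_total = 0.395 K/W
Q = ΔT/R_total = 25/0.395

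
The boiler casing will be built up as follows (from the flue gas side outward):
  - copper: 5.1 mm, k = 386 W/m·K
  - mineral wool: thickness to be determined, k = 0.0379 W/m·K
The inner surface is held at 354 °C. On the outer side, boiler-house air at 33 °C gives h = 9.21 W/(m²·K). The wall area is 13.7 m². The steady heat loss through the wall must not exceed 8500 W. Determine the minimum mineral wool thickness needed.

Treating each layer as a thermal resistance in series:
R_copper = L/(kA) = 0.0051/(386×13.7) = 9.644×10^-7 K/W
R_outer film = 1/(h_o·A) = 1/(9.21×13.7) = 0.007925 K/W
Sum of the known resistances R_other = 0.007926 K/W
Required total resistance R_tot = ΔT/Q_allow = 321/8500 = 0.03776 K/W
R_mineral wool = R_tot − R_other = 0.02984 K/W
L = R·k·A = 0.02984×0.0379×13.7

L ≈ 15.5 mm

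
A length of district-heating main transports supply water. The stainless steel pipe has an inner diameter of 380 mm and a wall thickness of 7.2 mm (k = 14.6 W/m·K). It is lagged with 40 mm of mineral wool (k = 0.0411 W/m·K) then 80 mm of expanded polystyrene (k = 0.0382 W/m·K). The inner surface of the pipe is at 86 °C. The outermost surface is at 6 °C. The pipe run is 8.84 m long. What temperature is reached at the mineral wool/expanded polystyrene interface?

Radial resistances (cylindrical: R_cond = ln(r_o/r_i)/(2πkL), R_conv = 1/(h·2πrL)):
R_stainless steel pipe wall = ln(197.2/190)/(2π×14.6×8.84) = 4.587×10^-5 K/W
R_mineral wool = ln(237.2/197.2)/(2π×0.0411×8.84) = 0.0809 K/W
R_expanded polystyrene = ln(317.2/237.2)/(2π×0.0382×8.84) = 0.137 K/W
R_total = 0.2179 K/W
Q = ΔT/R_total = 80/0.2179
Q = 367 W
T_interface = T_inner − Q·ΣR(inner→interface) = 86 − 367×0.08095

T ≈ 56.3 °C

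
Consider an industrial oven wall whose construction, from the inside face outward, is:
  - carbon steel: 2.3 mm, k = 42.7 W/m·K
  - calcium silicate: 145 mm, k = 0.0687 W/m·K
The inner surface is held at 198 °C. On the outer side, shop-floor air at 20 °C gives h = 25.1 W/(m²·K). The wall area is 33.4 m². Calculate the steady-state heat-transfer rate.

Q ≈ 2760 W

Model the wall as resistances in series:
R_carbon steel = L/(kA) = 0.0023/(42.7×33.4) = 1.613×10^-6 K/W
R_calcium silicate = L/(kA) = 0.145/(0.0687×33.4) = 0.06319 K/W
R_outer film = 1/(h_o·A) = 1/(25.1×33.4) = 0.001193 K/W
R_total = 0.06439 K/W
Q = ΔT / R_total = 178 / 0.06439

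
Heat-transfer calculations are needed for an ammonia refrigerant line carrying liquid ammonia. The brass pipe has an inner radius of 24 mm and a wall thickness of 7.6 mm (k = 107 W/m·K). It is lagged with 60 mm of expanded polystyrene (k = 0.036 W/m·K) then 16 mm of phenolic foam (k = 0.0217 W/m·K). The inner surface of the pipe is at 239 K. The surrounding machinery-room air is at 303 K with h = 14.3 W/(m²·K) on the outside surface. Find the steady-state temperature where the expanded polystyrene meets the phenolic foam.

Per-layer cylindrical resistances, series-summed:
R_brass pipe wall = ln(31.6/24)/(2π×107×1) = 4.092×10^-4 K/W
R_expanded polystyrene = ln(91.6/31.6)/(2π×0.036×1) = 4.705 K/W
R_phenolic foam = ln(107.6/91.6)/(2π×0.0217×1) = 1.181 K/W
R_outer film = 1/(h_o·2πr_oL) = 1/(14.3×2π×0.1076×1) = 0.1034 K/W
R_total = 5.99 K/W
Q = ΔT/R_total = 64/5.99
Q = 10.7 W/m
T_interface = T_inner + Q·ΣR(inner→interface) = 239 + 10.7×4.706

T ≈ 289 K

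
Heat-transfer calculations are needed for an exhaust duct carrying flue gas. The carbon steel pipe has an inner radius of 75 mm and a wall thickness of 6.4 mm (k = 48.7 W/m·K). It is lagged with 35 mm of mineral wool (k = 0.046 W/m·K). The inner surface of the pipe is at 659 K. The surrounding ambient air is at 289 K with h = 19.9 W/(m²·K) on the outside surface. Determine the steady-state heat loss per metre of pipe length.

Treating each annulus and film as a series resistance:
R_carbon steel pipe wall = ln(81.4/75)/(2π×48.7×1) = 2.676×10^-4 K/W
R_mineral wool = ln(116.4/81.4)/(2π×0.046×1) = 1.237 K/W
R_outer film = 1/(h_o·2πr_oL) = 1/(19.9×2π×0.1164×1) = 0.06871 K/W
R_total = 1.306 K/W
Q = ΔT/R_total = 370/1.306

q′ ≈ 283 W/m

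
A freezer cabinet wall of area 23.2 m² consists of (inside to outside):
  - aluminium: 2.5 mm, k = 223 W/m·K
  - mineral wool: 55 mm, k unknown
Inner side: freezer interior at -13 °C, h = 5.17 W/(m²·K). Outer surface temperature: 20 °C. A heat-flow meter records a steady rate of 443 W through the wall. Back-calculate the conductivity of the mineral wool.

Model the wall as resistances in series:
R_inner film = 1/(h_i·A) = 1/(5.17×23.2) = 0.008337 K/W
R_aluminium = L/(kA) = 0.0025/(223×23.2) = 4.832×10^-7 K/W
Sum of known resistances R_other = 0.008338 K/W
Total R = ΔT/Q = 33/443 = 0.07449 K/W
R_mineral wool = R_total − R_other = 0.06615 K/W
k = L/(R·A) = 0.055/(0.06615×23.2)

k ≈ 0.0358 W/(m·K)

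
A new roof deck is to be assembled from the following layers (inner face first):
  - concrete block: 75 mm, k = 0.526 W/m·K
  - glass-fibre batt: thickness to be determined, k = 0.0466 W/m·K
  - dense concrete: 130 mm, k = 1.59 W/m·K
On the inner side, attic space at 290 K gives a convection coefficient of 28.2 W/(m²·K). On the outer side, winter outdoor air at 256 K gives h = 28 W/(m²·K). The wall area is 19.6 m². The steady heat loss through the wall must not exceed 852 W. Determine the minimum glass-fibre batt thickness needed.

Model the wall as resistances in series:
R_inner film = 1/(h_i·A) = 1/(28.2×19.6) = 0.001809 K/W
R_concrete block = L/(kA) = 0.075/(0.526×19.6) = 0.007275 K/W
R_dense concrete = L/(kA) = 0.13/(1.59×19.6) = 0.004171 K/W
R_outer film = 1/(h_o·A) = 1/(28×19.6) = 0.001822 K/W
Sum of the known resistances R_other = 0.01508 K/W
Required total resistance R_tot = ΔT/Q_allow = 34/852 = 0.03991 K/W
R_glass-fibre batt = R_tot − R_other = 0.02483 K/W
L = R·k·A = 0.02483×0.0466×19.6

L ≈ 22.7 mm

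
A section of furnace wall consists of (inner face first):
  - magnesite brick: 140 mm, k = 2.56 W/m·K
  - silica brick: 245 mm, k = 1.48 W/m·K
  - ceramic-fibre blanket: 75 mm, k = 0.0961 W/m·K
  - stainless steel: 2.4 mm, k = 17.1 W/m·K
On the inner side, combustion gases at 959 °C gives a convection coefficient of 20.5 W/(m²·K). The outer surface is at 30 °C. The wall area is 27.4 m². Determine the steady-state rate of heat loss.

Using the resistance-network approach (series):
R_inner film = 1/(h_i·A) = 1/(20.5×27.4) = 0.00178 K/W
R_magnesite brick = L/(kA) = 0.14/(2.56×27.4) = 0.001996 K/W
R_silica brick = L/(kA) = 0.245/(1.48×27.4) = 0.006042 K/W
R_ceramic-fibre blanket = L/(kA) = 0.075/(0.0961×27.4) = 0.02848 K/W
R_stainless steel = L/(kA) = 0.0024/(17.1×27.4) = 5.122×10^-6 K/W
R_total = 0.03831 K/W
Q = ΔT / R_total = 929 / 0.03831

Q ≈ 24300 W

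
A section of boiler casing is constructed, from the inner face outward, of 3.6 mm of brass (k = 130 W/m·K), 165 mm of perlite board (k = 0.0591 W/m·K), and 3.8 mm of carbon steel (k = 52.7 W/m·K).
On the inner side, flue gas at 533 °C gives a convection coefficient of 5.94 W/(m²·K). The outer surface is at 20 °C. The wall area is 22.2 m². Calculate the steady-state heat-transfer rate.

Q ≈ 3850 W

Using the resistance-network approach (series):
R_inner film = 1/(h_i·A) = 1/(5.94×22.2) = 0.007583 K/W
R_brass = L/(kA) = 0.0036/(130×22.2) = 1.247×10^-6 K/W
R_perlite board = L/(kA) = 0.165/(0.0591×22.2) = 0.1258 K/W
R_carbon steel = L/(kA) = 0.0038/(52.7×22.2) = 3.248×10^-6 K/W
R_total = 0.1333 K/W
Q = ΔT / R_total = 513 / 0.1333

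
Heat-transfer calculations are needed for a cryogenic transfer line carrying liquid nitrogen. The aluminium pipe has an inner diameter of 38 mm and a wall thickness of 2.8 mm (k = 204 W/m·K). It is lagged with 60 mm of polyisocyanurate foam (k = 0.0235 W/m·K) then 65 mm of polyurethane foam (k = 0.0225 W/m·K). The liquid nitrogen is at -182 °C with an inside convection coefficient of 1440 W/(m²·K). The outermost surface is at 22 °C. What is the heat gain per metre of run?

Treating each annulus and film as a series resistance:
R_inner film = 1/(h_i·2πr₁L) = 1/(1440×2π×0.019×1) = 0.005817 K/W
R_aluminium pipe wall = ln(21.8/19)/(2π×204×1) = 1.073×10^-4 K/W
R_polyisocyanurate foam = ln(81.8/21.8)/(2π×0.0235×1) = 8.956 K/W
R_polyurethane foam = ln(146.8/81.8)/(2π×0.0225×1) = 4.137 K/W
R_total = 13.1 K/W
Q = ΔT/R_total = 204/13.1

q′ ≈ 15.6 W/m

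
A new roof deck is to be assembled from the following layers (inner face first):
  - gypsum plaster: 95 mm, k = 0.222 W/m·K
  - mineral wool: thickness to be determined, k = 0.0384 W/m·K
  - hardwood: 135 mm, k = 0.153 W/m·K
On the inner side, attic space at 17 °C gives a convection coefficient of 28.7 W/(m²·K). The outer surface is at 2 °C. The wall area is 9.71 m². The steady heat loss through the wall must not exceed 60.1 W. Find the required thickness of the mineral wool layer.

Thermal resistances in series:
R_inner film = 1/(h_i·A) = 1/(28.7×9.71) = 0.003588 K/W
R_gypsum plaster = L/(kA) = 0.095/(0.222×9.71) = 0.04407 K/W
R_hardwood = L/(kA) = 0.135/(0.153×9.71) = 0.09087 K/W
Sum of the known resistances R_other = 0.1385 K/W
Required total resistance R_tot = ΔT/Q_allow = 15/60.1 = 0.2496 K/W
R_mineral wool = R_tot − R_other = 0.1111 K/W
L = R·k·A = 0.1111×0.0384×9.71

L ≈ 41.4 mm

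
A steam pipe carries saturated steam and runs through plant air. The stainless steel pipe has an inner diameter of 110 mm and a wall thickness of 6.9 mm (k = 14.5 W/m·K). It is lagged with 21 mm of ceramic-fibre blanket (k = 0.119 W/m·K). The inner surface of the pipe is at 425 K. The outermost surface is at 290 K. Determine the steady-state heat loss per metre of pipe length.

q′ ≈ 344 W/m

Per-layer cylindrical resistances, series-summed:
R_stainless steel pipe wall = ln(61.9/55)/(2π×14.5×1) = 0.001297 K/W
R_ceramic-fibre blanket = ln(82.9/61.9)/(2π×0.119×1) = 0.3907 K/W
R_total = 0.392 K/W
Q = ΔT/R_total = 135/0.392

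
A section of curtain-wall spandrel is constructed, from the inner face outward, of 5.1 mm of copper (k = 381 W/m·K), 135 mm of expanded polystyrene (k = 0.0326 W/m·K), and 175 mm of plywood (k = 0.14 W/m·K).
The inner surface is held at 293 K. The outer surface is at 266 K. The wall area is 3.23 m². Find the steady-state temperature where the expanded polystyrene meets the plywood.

Using the resistance-network approach (series):
R_copper = L/(kA) = 0.0051/(381×3.23) = 4.144×10^-6 K/W
R_expanded polystyrene = L/(kA) = 0.135/(0.0326×3.23) = 1.282 K/W
R_plywood = L/(kA) = 0.175/(0.14×3.23) = 0.387 K/W
R_total = 1.669 K/W;  Q = ΔT/R_total = 27/1.669 = 16.18 W
T_interface = T_inner − Q·ΣR(inner→interface) = 293 − 16.2×1.282

T ≈ 272 K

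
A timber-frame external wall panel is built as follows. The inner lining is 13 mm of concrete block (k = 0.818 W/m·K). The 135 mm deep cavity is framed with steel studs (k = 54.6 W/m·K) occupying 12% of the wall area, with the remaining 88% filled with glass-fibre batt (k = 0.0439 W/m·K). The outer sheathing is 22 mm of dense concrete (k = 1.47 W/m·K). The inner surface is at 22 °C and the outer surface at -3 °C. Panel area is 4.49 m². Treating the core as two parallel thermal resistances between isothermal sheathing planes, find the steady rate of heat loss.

Q ≈ 2190 W

Sheathing layers in series; stud and cavity paths in parallel between them.
R_inner = 0.013/(0.818×4.49) = 0.00354 K/W
R_stud  = 0.135/(54.6×0.12×4.49) = 0.004589 K/W
R_cav   = 0.135/(0.0439×0.88×4.49) = 0.7783 K/W
1/R_core = 1/R_stud + 1/R_cav → R_core = 0.004562 K/W
R_outer = 0.022/(1.47×4.49) = 0.003333 K/W
R_total = 0.01143 K/W
Q = ΔT/R_total = 25/0.01143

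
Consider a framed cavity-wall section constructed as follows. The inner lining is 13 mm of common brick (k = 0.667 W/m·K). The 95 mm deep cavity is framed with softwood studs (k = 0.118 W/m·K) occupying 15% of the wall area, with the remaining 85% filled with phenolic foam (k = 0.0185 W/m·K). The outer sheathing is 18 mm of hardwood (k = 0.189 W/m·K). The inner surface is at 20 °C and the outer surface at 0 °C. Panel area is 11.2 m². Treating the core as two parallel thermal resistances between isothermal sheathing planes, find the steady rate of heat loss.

Q ≈ 75.8 W

Sheathing layers in series; stud and cavity paths in parallel between them.
R_inner = 0.013/(0.667×11.2) = 0.00174 K/W
R_stud  = 0.095/(0.118×0.15×11.2) = 0.4792 K/W
R_cav   = 0.095/(0.0185×0.85×11.2) = 0.5394 K/W
1/R_core = 1/R_stud + 1/R_cav → R_core = 0.2538 K/W
R_outer = 0.018/(0.189×11.2) = 0.008503 K/W
R_total = 0.264 K/W
Q = ΔT/R_total = 20/0.264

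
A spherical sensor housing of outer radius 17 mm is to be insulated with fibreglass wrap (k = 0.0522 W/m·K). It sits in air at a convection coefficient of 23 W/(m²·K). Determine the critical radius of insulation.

r_cr ≈ 4.54 mm

For a sphere r_cr = 2k/h = 2×0.0522/23
r_cr = 4.54 mm; since the bare radius (17 mm) is above r_cr, any added insulation will reduce heat loss.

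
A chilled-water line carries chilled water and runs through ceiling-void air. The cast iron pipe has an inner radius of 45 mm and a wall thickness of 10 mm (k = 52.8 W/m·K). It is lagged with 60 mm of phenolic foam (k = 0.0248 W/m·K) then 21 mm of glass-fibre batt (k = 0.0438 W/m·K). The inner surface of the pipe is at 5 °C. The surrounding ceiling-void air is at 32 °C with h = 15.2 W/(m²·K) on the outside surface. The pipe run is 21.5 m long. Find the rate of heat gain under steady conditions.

Q ≈ 107 W

Treating each annulus and film as a series resistance:
R_cast iron pipe wall = ln(55/45)/(2π×52.8×21.5) = 2.813×10^-5 K/W
R_phenolic foam = ln(115/55)/(2π×0.0248×21.5) = 0.2202 K/W
R_glass-fibre batt = ln(136/115)/(2π×0.0438×21.5) = 0.02835 K/W
R_outer film = 1/(h_o·2πr_oL) = 1/(15.2×2π×0.136×21.5) = 0.003581 K/W
R_total = 0.2521 K/W
Q = ΔT/R_total = 27/0.2521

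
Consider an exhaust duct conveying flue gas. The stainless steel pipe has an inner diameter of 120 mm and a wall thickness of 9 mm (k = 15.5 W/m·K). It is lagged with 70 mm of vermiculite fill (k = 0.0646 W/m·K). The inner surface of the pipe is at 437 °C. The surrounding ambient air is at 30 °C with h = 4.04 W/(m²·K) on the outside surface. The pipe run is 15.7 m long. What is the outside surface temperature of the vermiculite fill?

For a radial system each layer contributes R = ln(r_out/r_in)/(2πkL); films add R = 1/(hA).
R_stainless steel pipe wall = ln(69/60)/(2π×15.5×15.7) = 9.141×10^-5 K/W
R_vermiculite fill = ln(139/69)/(2π×0.0646×15.7) = 0.1099 K/W
R_outer film = 1/(h_o·2πr_oL) = 1/(4.04×2π×0.139×15.7) = 0.01805 K/W
R_total = 0.128 K/W
Q = ΔT/R_total = 407/0.128
Q = 3180 W
T_interface = T_inner − Q·ΣR(inner→interface) = 437 − 3180×0.11

T ≈ 87.4 °C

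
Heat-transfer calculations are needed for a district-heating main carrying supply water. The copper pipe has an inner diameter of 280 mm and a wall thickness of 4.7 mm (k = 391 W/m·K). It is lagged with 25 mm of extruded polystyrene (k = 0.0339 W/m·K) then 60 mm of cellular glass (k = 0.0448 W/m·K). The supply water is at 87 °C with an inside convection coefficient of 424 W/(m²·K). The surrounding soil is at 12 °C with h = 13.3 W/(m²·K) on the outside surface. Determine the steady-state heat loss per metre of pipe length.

For a radial system each layer contributes R = ln(r_out/r_in)/(2πkL); films add R = 1/(hA).
R_inner film = 1/(h_i·2πr₁L) = 1/(424×2π×0.14×1) = 0.002681 K/W
R_copper pipe wall = ln(144.7/140)/(2π×391×1) = 1.344×10^-5 K/W
R_extruded polystyrene = ln(169.7/144.7)/(2π×0.0339×1) = 0.7482 K/W
R_cellular glass = ln(229.7/169.7)/(2π×0.0448×1) = 1.076 K/W
R_outer film = 1/(h_o·2πr_oL) = 1/(13.3×2π×0.2297×1) = 0.0521 K/W
R_total = 1.879 K/W
Q = ΔT/R_total = 75/1.879

q′ ≈ 39.9 W/m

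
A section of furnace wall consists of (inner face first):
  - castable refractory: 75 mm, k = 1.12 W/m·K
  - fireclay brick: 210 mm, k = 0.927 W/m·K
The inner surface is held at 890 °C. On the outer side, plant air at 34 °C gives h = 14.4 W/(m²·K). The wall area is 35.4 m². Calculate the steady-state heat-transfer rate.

Model the wall as resistances in series:
R_castable refractory = L/(kA) = 0.075/(1.12×35.4) = 0.001892 K/W
R_fireclay brick = L/(kA) = 0.21/(0.927×35.4) = 0.006399 K/W
R_outer film = 1/(h_o·A) = 1/(14.4×35.4) = 0.001962 K/W
R_total = 0.01025 K/W
Q = ΔT / R_total = 856 / 0.01025

Q ≈ 83500 W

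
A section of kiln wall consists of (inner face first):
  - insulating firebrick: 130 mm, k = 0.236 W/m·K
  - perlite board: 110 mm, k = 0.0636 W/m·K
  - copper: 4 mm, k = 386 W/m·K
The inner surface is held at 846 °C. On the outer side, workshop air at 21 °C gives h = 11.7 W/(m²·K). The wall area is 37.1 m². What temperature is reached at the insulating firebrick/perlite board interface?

T ≈ 654 °C

Series thermal resistances:
R_insulating firebrick = L/(kA) = 0.13/(0.236×37.1) = 0.01485 K/W
R_perlite board = L/(kA) = 0.11/(0.0636×37.1) = 0.04662 K/W
R_copper = L/(kA) = 0.004/(386×37.1) = 2.793×10^-7 K/W
R_outer film = 1/(h_o·A) = 1/(11.7×37.1) = 0.002304 K/W
R_total = 0.06377 K/W;  Q = ΔT/R_total = 825/0.06377 = 12940 W
T_interface = T_inner − Q·ΣR(inner→interface) = 846 − 12900×0.01485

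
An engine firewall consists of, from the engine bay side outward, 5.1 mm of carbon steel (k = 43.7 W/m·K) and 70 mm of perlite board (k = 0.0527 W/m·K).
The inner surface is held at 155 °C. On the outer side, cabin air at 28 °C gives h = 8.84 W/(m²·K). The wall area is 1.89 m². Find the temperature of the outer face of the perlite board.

Series thermal resistances:
R_carbon steel = L/(kA) = 0.0051/(43.7×1.89) = 6.175×10^-5 K/W
R_perlite board = L/(kA) = 0.07/(0.0527×1.89) = 0.7028 K/W
R_outer film = 1/(h_o·A) = 1/(8.84×1.89) = 0.05985 K/W
R_total = 0.7627 K/W;  Q = ΔT/R_total = 127/0.7627 = 166.5 W
T_interface = T_inner − Q·ΣR(inner→interface) = 155 − 167×0.7029

T ≈ 38 °C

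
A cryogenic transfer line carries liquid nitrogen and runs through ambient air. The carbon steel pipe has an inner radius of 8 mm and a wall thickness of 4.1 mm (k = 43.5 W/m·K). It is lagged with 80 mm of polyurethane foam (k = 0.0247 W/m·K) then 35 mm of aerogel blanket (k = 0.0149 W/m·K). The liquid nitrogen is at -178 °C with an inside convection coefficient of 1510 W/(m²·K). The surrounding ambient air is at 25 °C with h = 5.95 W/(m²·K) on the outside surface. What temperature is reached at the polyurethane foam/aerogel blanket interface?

T ≈ -19.3 °C

Per-layer cylindrical resistances, series-summed:
R_inner film = 1/(h_i·2πr₁L) = 1/(1510×2π×0.008×1) = 0.01318 K/W
R_carbon steel pipe wall = ln(12.1/8)/(2π×43.5×1) = 0.001514 K/W
R_polyurethane foam = ln(92.1/12.1)/(2π×0.0247×1) = 13.08 K/W
R_aerogel blanket = ln(127.1/92.1)/(2π×0.0149×1) = 3.441 K/W
R_outer film = 1/(h_o·2πr_oL) = 1/(5.95×2π×0.1271×1) = 0.2105 K/W
R_total = 16.74 K/W
Q = ΔT/R_total = 203/16.74
Q = 12.1 W/m
T_interface = T_inner + Q·ΣR(inner→interface) = -178 + 12.1×13.09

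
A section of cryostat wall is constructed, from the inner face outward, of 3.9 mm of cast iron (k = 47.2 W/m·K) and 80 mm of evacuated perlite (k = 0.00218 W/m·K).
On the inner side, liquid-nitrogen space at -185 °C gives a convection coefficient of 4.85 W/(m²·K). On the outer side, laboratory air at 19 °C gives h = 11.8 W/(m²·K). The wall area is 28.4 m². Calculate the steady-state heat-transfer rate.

Q ≈ 157 W

Treating each layer as a thermal resistance in series:
R_inner film = 1/(h_i·A) = 1/(4.85×28.4) = 0.00726 K/W
R_cast iron = L/(kA) = 0.0039/(47.2×28.4) = 2.909×10^-6 K/W
R_evacuated perlite = L/(kA) = 0.08/(0.00218×28.4) = 1.292 K/W
R_outer film = 1/(h_o·A) = 1/(11.8×28.4) = 0.002984 K/W
R_total = 1.302 K/W
Q = ΔT / R_total = 204 / 1.302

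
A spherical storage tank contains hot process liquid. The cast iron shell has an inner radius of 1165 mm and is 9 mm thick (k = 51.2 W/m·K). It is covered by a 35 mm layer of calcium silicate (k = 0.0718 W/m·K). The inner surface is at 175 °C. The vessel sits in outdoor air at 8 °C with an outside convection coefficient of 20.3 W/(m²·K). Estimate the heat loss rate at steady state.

Radial (spherical) resistances in series:
R_cast iron shell = (1/1.165 − 1/1.174)/(4π×51.2) = 1.023×10^-5 K/W
R_calcium silicate = (1/1.174 − 1/1.209)/(4π×0.0718) = 0.02733 K/W
R_outer film = 1/(h·4πr_o²) = 1/(20.3×4π×1.209²) = 0.002682 K/W
R_total = 0.03002 K/W
Q = ΔT/R_total = 167/0.03002

Q ≈ 5560 W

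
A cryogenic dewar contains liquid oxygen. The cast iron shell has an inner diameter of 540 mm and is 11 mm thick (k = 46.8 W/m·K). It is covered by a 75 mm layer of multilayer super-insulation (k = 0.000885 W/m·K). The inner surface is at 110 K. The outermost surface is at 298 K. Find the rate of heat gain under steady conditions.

Radial (spherical) resistances in series:
R_cast iron shell = (1/0.27 − 1/0.281)/(4π×46.8) = 2.465×10^-4 K/W
R_multilayer super-insulation = (1/0.281 − 1/0.356)/(4π×0.000885) = 67.41 K/W
R_total = 67.41 K/W
Q = ΔT/R_total = 188/67.41

Q ≈ 2.79 W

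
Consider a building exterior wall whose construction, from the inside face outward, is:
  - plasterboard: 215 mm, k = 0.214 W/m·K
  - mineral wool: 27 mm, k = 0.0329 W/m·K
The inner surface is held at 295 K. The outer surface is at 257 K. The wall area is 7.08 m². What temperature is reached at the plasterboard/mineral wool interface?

T ≈ 274 K

Treating each layer as a thermal resistance in series:
R_plasterboard = L/(kA) = 0.215/(0.214×7.08) = 0.1419 K/W
R_mineral wool = L/(kA) = 0.027/(0.0329×7.08) = 0.1159 K/W
R_total = 0.2578 K/W;  Q = ΔT/R_total = 38/0.2578 = 147.4 W
T_interface = T_inner − Q·ΣR(inner→interface) = 295 − 147×0.1419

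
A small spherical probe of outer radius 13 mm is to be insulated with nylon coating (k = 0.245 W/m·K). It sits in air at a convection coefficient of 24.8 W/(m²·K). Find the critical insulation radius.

For a sphere r_cr = 2k/h = 2×0.245/24.8
r_cr = 19.8 mm; since the bare radius (13 mm) is below r_cr, adding a thin layer of insulation will *increase* heat loss.

r_cr ≈ 19.8 mm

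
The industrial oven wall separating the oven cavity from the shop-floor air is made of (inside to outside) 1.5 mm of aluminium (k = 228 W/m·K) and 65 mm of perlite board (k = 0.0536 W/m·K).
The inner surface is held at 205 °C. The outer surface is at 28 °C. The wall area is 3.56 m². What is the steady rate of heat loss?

Using the resistance-network approach (series):
R_aluminium = L/(kA) = 0.0015/(228×3.56) = 1.848×10^-6 K/W
R_perlite board = L/(kA) = 0.065/(0.0536×3.56) = 0.3406 K/W
R_total = 0.3406 K/W
Q = ΔT / R_total = 177 / 0.3406

Q ≈ 520 W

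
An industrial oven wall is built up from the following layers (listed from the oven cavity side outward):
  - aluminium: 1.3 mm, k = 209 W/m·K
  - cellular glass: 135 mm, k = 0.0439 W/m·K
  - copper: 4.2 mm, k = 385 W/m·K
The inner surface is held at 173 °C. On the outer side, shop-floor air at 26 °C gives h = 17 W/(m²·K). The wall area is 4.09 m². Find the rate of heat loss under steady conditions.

Series thermal resistances:
R_aluminium = L/(kA) = 0.0013/(209×4.09) = 1.521×10^-6 K/W
R_cellular glass = L/(kA) = 0.135/(0.0439×4.09) = 0.7519 K/W
R_copper = L/(kA) = 0.0042/(385×4.09) = 2.667×10^-6 K/W
R_outer film = 1/(h_o·A) = 1/(17×4.09) = 0.01438 K/W
R_total = 0.7663 K/W
Q = ΔT / R_total = 147 / 0.7663

Q ≈ 192 W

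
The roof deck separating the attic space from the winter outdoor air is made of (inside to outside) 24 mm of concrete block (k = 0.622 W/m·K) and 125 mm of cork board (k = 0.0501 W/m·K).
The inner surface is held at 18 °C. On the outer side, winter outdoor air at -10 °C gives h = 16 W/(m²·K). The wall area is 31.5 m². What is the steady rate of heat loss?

Using the resistance-network approach (series):
R_concrete block = L/(kA) = 0.024/(0.622×31.5) = 0.001225 K/W
R_cork board = L/(kA) = 0.125/(0.0501×31.5) = 0.07921 K/W
R_outer film = 1/(h_o·A) = 1/(16×31.5) = 0.001984 K/W
R_total = 0.08242 K/W
Q = ΔT / R_total = 28 / 0.08242

Q ≈ 340 W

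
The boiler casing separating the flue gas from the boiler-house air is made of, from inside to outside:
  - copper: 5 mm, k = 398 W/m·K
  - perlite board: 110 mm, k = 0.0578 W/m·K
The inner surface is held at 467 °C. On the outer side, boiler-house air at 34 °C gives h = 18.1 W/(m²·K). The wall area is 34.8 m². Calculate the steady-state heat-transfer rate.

Q ≈ 7690 W

Treating each layer as a thermal resistance in series:
R_copper = L/(kA) = 0.005/(398×34.8) = 3.61×10^-7 K/W
R_perlite board = L/(kA) = 0.11/(0.0578×34.8) = 0.05469 K/W
R_outer film = 1/(h_o·A) = 1/(18.1×34.8) = 0.001588 K/W
R_total = 0.05628 K/W
Q = ΔT / R_total = 433 / 0.05628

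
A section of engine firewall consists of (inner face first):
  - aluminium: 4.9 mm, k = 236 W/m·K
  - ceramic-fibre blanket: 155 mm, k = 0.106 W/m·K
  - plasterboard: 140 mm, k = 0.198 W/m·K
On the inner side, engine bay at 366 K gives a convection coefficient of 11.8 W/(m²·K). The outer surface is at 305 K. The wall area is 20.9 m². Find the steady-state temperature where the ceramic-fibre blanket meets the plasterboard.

T ≈ 324 K

Series thermal resistances:
R_inner film = 1/(h_i·A) = 1/(11.8×20.9) = 0.004055 K/W
R_aluminium = L/(kA) = 0.0049/(236×20.9) = 9.934×10^-7 K/W
R_ceramic-fibre blanket = L/(kA) = 0.155/(0.106×20.9) = 0.06996 K/W
R_plasterboard = L/(kA) = 0.14/(0.198×20.9) = 0.03383 K/W
R_total = 0.1079 K/W;  Q = ΔT/R_total = 61/0.1079 = 565.6 W
T_interface = T_inner − Q·ΣR(inner→interface) = 366 − 566×0.07402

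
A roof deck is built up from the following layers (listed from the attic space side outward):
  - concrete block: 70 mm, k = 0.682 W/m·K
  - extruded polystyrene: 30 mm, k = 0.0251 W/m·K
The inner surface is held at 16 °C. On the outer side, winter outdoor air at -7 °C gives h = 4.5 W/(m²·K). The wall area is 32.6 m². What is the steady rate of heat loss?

Q ≈ 493 W

Series thermal resistances:
R_concrete block = L/(kA) = 0.07/(0.682×32.6) = 0.003148 K/W
R_extruded polystyrene = L/(kA) = 0.03/(0.0251×32.6) = 0.03666 K/W
R_outer film = 1/(h_o·A) = 1/(4.5×32.6) = 0.006817 K/W
R_total = 0.04663 K/W
Q = ΔT / R_total = 23 / 0.04663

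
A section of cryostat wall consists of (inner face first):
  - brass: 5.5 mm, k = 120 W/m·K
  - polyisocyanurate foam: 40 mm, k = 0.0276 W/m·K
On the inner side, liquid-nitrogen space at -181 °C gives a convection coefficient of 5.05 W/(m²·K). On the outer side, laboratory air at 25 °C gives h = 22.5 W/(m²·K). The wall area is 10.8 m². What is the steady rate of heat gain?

Q ≈ 1320 W

Thermal resistances in series:
R_inner film = 1/(h_i·A) = 1/(5.05×10.8) = 0.01834 K/W
R_brass = L/(kA) = 0.0055/(120×10.8) = 4.244×10^-6 K/W
R_polyisocyanurate foam = L/(kA) = 0.04/(0.0276×10.8) = 0.1342 K/W
R_outer film = 1/(h_o·A) = 1/(22.5×10.8) = 0.004115 K/W
R_total = 0.1566 K/W
Q = ΔT / R_total = 206 / 0.1566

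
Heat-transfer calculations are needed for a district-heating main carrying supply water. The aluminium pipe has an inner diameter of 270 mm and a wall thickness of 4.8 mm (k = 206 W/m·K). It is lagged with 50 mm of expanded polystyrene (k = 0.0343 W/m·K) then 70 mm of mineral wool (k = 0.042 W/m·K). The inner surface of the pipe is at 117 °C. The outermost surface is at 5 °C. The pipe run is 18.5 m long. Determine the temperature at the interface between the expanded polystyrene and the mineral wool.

Per-layer cylindrical resistances, series-summed:
R_aluminium pipe wall = ln(139.8/135)/(2π×206×18.5) = 1.459×10^-6 K/W
R_expanded polystyrene = ln(189.8/139.8)/(2π×0.0343×18.5) = 0.07669 K/W
R_mineral wool = ln(259.8/189.8)/(2π×0.042×18.5) = 0.06431 K/W
R_total = 0.141 K/W
Q = ΔT/R_total = 112/0.141
Q = 794 W
T_interface = T_inner − Q·ΣR(inner→interface) = 117 − 794×0.07669

T ≈ 56.1 °C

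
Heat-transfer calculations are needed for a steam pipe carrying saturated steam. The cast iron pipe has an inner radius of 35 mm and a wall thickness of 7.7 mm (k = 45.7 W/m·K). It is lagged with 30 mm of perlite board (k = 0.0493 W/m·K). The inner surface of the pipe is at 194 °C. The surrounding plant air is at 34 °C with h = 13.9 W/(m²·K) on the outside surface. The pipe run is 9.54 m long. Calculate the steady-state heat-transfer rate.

Radial resistances (cylindrical: R_cond = ln(r_o/r_i)/(2πkL), R_conv = 1/(h·2πrL)):
R_cast iron pipe wall = ln(42.7/35)/(2π×45.7×9.54) = 7.259×10^-5 K/W
R_perlite board = ln(72.7/42.7)/(2π×0.0493×9.54) = 0.1801 K/W
R_outer film = 1/(h_o·2πr_oL) = 1/(13.9×2π×0.0727×9.54) = 0.01651 K/W
R_total = 0.1967 K/W
Q = ΔT/R_total = 160/0.1967

Q ≈ 814 W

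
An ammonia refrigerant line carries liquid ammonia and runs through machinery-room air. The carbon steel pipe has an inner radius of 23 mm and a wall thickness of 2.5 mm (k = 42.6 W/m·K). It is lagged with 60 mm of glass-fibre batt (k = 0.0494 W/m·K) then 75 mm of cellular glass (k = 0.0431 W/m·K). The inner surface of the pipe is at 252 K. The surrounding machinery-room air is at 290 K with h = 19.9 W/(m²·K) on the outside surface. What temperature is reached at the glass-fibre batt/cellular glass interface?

T ≈ 276 K

Per-layer cylindrical resistances, series-summed:
R_carbon steel pipe wall = ln(25.5/23)/(2π×42.6×1) = 3.855×10^-4 K/W
R_glass-fibre batt = ln(85.5/25.5)/(2π×0.0494×1) = 3.898 K/W
R_cellular glass = ln(160.5/85.5)/(2π×0.0431×1) = 2.326 K/W
R_outer film = 1/(h_o·2πr_oL) = 1/(19.9×2π×0.1605×1) = 0.04983 K/W
R_total = 6.274 K/W
Q = ΔT/R_total = 38/6.274
Q = 6.06 W/m
T_interface = T_inner + Q·ΣR(inner→interface) = 252 + 6.06×3.898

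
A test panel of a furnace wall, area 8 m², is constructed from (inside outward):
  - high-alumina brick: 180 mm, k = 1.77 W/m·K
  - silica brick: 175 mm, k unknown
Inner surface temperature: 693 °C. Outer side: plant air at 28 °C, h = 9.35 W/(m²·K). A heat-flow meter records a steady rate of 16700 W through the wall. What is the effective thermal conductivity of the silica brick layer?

Thermal resistances in series:
R_high-alumina brick = L/(kA) = 0.18/(1.77×8) = 0.01271 K/W
R_outer film = 1/(h_o·A) = 1/(9.35×8) = 0.01337 K/W
Sum of known resistances R_other = 0.02608 K/W
Total R = ΔT/Q = 665/16700 = 0.03982 K/W
R_silica brick = R_total − R_other = 0.01374 K/W
k = L/(R·A) = 0.175/(0.01374×8)

k ≈ 1.59 W/(m·K)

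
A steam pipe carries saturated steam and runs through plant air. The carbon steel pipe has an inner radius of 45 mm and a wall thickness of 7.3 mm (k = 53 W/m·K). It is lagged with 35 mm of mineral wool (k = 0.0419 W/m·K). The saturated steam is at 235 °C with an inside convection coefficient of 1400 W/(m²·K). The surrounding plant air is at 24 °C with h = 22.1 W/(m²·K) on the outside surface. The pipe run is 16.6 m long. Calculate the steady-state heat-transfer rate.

Treating each annulus and film as a series resistance:
R_inner film = 1/(h_i·2πr₁L) = 1/(1400×2π×0.045×16.6) = 1.522×10^-4 K/W
R_carbon steel pipe wall = ln(52.3/45)/(2π×53×16.6) = 2.72×10^-5 K/W
R_mineral wool = ln(87.3/52.3)/(2π×0.0419×16.6) = 0.1172 K/W
R_outer film = 1/(h_o·2πr_oL) = 1/(22.1×2π×0.0873×16.6) = 0.004969 K/W
R_total = 0.1224 K/W
Q = ΔT/R_total = 211/0.1224

Q ≈ 1720 W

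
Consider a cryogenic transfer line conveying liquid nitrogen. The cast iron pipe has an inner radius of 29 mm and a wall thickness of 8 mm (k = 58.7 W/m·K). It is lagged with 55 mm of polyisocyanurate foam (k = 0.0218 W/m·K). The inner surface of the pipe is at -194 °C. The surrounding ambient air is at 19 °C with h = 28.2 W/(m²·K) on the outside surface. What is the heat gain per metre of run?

q′ ≈ 31.7 W/m

Treating each annulus and film as a series resistance:
R_cast iron pipe wall = ln(37/29)/(2π×58.7×1) = 6.605×10^-4 K/W
R_polyisocyanurate foam = ln(92/37)/(2π×0.0218×1) = 6.65 K/W
R_outer film = 1/(h_o·2πr_oL) = 1/(28.2×2π×0.092×1) = 0.06135 K/W
R_total = 6.712 K/W
Q = ΔT/R_total = 213/6.712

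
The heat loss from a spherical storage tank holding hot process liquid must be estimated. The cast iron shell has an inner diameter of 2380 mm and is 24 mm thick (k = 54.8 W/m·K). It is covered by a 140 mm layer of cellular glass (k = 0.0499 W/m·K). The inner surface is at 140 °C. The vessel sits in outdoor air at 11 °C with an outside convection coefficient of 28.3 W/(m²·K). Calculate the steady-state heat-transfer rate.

Q ≈ 939 W

For a spherical shell R = (1/r₁ − 1/r₂)/(4πk); film R = 1/(h·4πr²). In series:
R_cast iron shell = (1/1.19 − 1/1.214)/(4π×54.8) = 2.412×10^-5 K/W
R_cellular glass = (1/1.214 − 1/1.354)/(4π×0.0499) = 0.1358 K/W
R_outer film = 1/(h·4πr_o²) = 1/(28.3×4π×1.354²) = 0.001534 K/W
R_total = 0.1374 K/W
Q = ΔT/R_total = 129/0.1374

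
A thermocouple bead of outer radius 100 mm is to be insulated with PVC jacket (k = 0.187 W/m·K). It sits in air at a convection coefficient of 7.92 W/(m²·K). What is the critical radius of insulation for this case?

For a sphere r_cr = 2k/h = 2×0.187/7.92
r_cr = 47.2 mm; since the bare radius (100 mm) is above r_cr, any added insulation will reduce heat loss.

r_cr ≈ 47.2 mm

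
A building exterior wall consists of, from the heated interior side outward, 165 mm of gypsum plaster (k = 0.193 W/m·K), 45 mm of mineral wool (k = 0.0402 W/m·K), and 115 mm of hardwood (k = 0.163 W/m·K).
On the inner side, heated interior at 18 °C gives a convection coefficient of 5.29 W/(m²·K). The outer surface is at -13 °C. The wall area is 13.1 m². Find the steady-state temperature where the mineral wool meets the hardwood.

T ≈ -5.38 °C

Using the resistance-network approach (series):
R_inner film = 1/(h_i·A) = 1/(5.29×13.1) = 0.01443 K/W
R_gypsum plaster = L/(kA) = 0.165/(0.193×13.1) = 0.06526 K/W
R_mineral wool = L/(kA) = 0.045/(0.0402×13.1) = 0.08545 K/W
R_hardwood = L/(kA) = 0.115/(0.163×13.1) = 0.05386 K/W
R_total = 0.219 K/W;  Q = ΔT/R_total = 31/0.219 = 141.6 W
T_interface = T_inner − Q·ΣR(inner→interface) = 18 − 142×0.1651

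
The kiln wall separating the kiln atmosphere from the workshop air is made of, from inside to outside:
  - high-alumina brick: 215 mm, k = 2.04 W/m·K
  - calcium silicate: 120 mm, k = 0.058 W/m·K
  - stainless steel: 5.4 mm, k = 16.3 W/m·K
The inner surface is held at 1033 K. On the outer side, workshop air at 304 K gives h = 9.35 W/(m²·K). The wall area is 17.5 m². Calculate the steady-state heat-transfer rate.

Series thermal resistances:
R_high-alumina brick = L/(kA) = 0.215/(2.04×17.5) = 0.006022 K/W
R_calcium silicate = L/(kA) = 0.12/(0.058×17.5) = 0.1182 K/W
R_stainless steel = L/(kA) = 0.0054/(16.3×17.5) = 1.893×10^-5 K/W
R_outer film = 1/(h_o·A) = 1/(9.35×17.5) = 0.006112 K/W
R_total = 0.1304 K/W
Q = ΔT / R_total = 729 / 0.1304

Q ≈ 5590 W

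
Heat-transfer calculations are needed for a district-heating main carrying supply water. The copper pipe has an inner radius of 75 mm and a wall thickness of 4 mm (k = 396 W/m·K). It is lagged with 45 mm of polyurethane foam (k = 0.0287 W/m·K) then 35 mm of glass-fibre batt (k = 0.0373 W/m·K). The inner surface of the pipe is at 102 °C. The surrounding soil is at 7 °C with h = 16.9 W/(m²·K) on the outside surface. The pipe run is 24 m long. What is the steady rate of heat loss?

Q ≈ 630 W

Treating each annulus and film as a series resistance:
R_copper pipe wall = ln(79/75)/(2π×396×24) = 8.701×10^-7 K/W
R_polyurethane foam = ln(124/79)/(2π×0.0287×24) = 0.1042 K/W
R_glass-fibre batt = ln(159/124)/(2π×0.0373×24) = 0.0442 K/W
R_outer film = 1/(h_o·2πr_oL) = 1/(16.9×2π×0.159×24) = 0.002468 K/W
R_total = 0.1508 K/W
Q = ΔT/R_total = 95/0.1508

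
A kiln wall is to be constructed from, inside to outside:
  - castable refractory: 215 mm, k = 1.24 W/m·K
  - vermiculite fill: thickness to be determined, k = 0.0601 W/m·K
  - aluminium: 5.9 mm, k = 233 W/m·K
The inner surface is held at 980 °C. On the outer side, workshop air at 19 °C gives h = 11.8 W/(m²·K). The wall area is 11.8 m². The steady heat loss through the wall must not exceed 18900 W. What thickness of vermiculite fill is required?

L ≈ 20.5 mm

Series thermal resistances:
R_castable refractory = L/(kA) = 0.215/(1.24×11.8) = 0.01469 K/W
R_aluminium = L/(kA) = 0.0059/(233×11.8) = 2.146×10^-6 K/W
R_outer film = 1/(h_o·A) = 1/(11.8×11.8) = 0.007182 K/W
Sum of the known resistances R_other = 0.02188 K/W
Required total resistance R_tot = ΔT/Q_allow = 961/18900 = 0.05085 K/W
R_vermiculite fill = R_tot − R_other = 0.02897 K/W
L = R·k·A = 0.02897×0.0601×11.8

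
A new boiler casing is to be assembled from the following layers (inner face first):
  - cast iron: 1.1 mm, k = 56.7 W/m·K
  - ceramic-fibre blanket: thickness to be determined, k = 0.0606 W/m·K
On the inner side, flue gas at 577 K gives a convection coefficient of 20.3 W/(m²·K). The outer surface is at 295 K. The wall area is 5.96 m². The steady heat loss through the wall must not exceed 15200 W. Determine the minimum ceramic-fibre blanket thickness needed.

Thermal resistances in series:
R_inner film = 1/(h_i·A) = 1/(20.3×5.96) = 0.008265 K/W
R_cast iron = L/(kA) = 0.0011/(56.7×5.96) = 3.255×10^-6 K/W
Sum of the known resistances R_other = 0.008269 K/W
Required total resistance R_tot = ΔT/Q_allow = 282/15200 = 0.01855 K/W
R_ceramic-fibre blanket = R_tot − R_other = 0.01028 K/W
L = R·k·A = 0.01028×0.0606×5.96

L ≈ 3.71 mm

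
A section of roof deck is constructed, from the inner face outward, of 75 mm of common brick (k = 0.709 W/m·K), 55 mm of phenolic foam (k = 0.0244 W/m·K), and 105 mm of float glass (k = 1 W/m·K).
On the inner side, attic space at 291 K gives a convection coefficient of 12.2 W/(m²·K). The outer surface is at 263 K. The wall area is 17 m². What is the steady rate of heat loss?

Thermal resistances in series:
R_inner film = 1/(h_i·A) = 1/(12.2×17) = 0.004822 K/W
R_common brick = L/(kA) = 0.075/(0.709×17) = 0.006223 K/W
R_phenolic foam = L/(kA) = 0.055/(0.0244×17) = 0.1326 K/W
R_float glass = L/(kA) = 0.105/(1×17) = 0.006176 K/W
R_total = 0.1498 K/W
Q = ΔT / R_total = 28 / 0.1498

Q ≈ 187 W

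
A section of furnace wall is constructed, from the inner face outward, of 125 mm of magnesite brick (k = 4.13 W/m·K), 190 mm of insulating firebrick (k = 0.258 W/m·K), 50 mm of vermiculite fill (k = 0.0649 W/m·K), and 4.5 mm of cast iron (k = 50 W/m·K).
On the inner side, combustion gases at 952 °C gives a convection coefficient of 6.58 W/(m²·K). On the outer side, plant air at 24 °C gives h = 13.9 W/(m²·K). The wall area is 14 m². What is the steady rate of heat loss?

Using the resistance-network approach (series):
R_inner film = 1/(h_i·A) = 1/(6.58×14) = 0.01086 K/W
R_magnesite brick = L/(kA) = 0.125/(4.13×14) = 0.002162 K/W
R_insulating firebrick = L/(kA) = 0.19/(0.258×14) = 0.0526 K/W
R_vermiculite fill = L/(kA) = 0.05/(0.0649×14) = 0.05503 K/W
R_cast iron = L/(kA) = 0.0045/(50×14) = 6.429×10^-6 K/W
R_outer film = 1/(h_o·A) = 1/(13.9×14) = 0.005139 K/W
R_total = 0.1258 K/W
Q = ΔT / R_total = 928 / 0.1258

Q ≈ 7380 W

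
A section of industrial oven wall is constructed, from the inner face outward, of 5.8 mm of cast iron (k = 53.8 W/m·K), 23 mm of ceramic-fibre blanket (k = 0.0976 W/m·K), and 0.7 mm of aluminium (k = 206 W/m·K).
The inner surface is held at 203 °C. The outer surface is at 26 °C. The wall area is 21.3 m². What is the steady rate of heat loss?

Model the wall as resistances in series:
R_cast iron = L/(kA) = 0.0058/(53.8×21.3) = 5.061×10^-6 K/W
R_ceramic-fibre blanket = L/(kA) = 0.023/(0.0976×21.3) = 0.01106 K/W
R_aluminium = L/(kA) = 0.0007/(206×21.3) = 1.595×10^-7 K/W
R_total = 0.01107 K/W
Q = ΔT / R_total = 177 / 0.01107

Q ≈ 16000 W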